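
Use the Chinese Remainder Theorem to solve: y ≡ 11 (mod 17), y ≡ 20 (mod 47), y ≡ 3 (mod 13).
1524

Using the Chinese Remainder Theorem:
M = product of moduli = 10387
For equation 1: M_1 = 611, 611 ≡ 16 (mod 17), inverse of 611 mod 17 is 16 (check: 16 × 16 = 256 ≡ 1 (mod 17))
For equation 2: M_2 = 221, 221 ≡ 33 (mod 47), inverse of 221 mod 47 is 10 (check: 33 × 10 = 330 ≡ 1 (mod 47))
For equation 3: M_3 = 799, 799 ≡ 6 (mod 13), inverse of 799 mod 13 is 11 (check: 6 × 11 = 66 ≡ 1 (mod 13))
Combine: y ≡ Σ r_i×M_i×(M_i⁻¹ mod m_i) = 11×611×16 + 20×221×10 + 3×799×11 = 107536 + 44200 + 26367 = 178103
178103 mod 10387 = 1524
y ≡ 1524 (mod 10387)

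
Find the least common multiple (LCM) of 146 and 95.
13870

First find GCD(146, 95) using the Euclidean algorithm:
146 = 1 × 95 + 51
95 = 1 × 51 + 44
51 = 1 × 44 + 7
44 = 6 × 7 + 2
7 = 3 × 2 + 1
2 = 2 × 1 + 0
GCD(146, 95) = 1

LCM formula: LCM(a, b) = (a × b) / GCD(a, b)
LCM(146, 95) = (146 × 95) / 1
LCM(146, 95) = 13870 / 1
LCM(146, 95) = 13870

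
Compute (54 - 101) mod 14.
9

(54 - 101) = -47
-47 mod 14 = 9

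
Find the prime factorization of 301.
7 × 43

Divide by primes starting from smallest:
301 ÷ 7 = 43
43 ÷ 43 = 1

301 = 7 × 43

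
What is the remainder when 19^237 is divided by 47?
Using Fermat: 19^{46} ≡ 1 (mod 47). 237 ≡ 7 (mod 46). So 19^{237} ≡ 19^{7} ≡ 30 (mod 47)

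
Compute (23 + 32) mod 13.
3

(23 + 32) = 55
55 mod 13 = 3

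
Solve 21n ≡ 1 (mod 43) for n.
21^(-1) ≡ 41 (mod 43). Verification: 21 × 41 = 861 ≡ 1 (mod 43)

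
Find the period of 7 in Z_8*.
Powers of 7 mod 8: 7^1≡7, 7^2≡1. Order = 2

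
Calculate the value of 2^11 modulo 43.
Using repeated squaring. 11 = 8 + 2 + 1 (binary 1011). Repeated squaring mod 43: 2^1 ≡ 2; 2^2 ≡ 2² = 4 ≡ 4; 2^4 ≡ 4² = 16 ≡ 16; 2^8 ≡ 16² = 256 ≡ 41. Multiply: 2^11 = 2^8 × 2^2 × 2^1 ≡ 41 × 4 × 2 (mod 43): 41 × 4 = 164 ≡ 35; 35 × 2 = 70 ≡ 27. So 2^11 ≡ 27 (mod 43).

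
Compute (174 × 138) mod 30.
12

(174 × 138) = 24012
24012 mod 30 = 12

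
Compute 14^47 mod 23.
Using Fermat: 14^{22} ≡ 1 (mod 23). 47 ≡ 3 (mod 22). So 14^{47} ≡ 14^{3} ≡ 7 (mod 23)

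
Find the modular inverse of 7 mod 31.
7^(-1) ≡ 9 (mod 31). Verification: 7 × 9 = 63 ≡ 1 (mod 31)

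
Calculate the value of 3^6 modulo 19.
6 = 4 + 2 (binary 110). Repeated squaring mod 19: 3^1 ≡ 3; 3^2 ≡ 3² = 9 ≡ 9; 3^4 ≡ 9² = 81 ≡ 5. Multiply: 3^6 = 3^4 × 3^2 ≡ 5 × 9 (mod 19): 5 × 9 = 45 ≡ 7. So 3^6 ≡ 7 (mod 19).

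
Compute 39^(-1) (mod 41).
39^(-1) ≡ 20 (mod 41). Verification: 39 × 20 = 780 ≡ 1 (mod 41)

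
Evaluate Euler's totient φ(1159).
1080

Prime factorization: 1159 = 19 × 61
Using the formula φ(n) = n × Π(1 - 1/p) for each prime factor p:
φ(1159) = 1159 × (1 - 1/19) × (1 - 1/61)
φ(1159) = 1080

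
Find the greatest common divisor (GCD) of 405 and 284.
1

Using the Euclidean algorithm:
405 = 1 × 284 + 121
284 = 2 × 121 + 42
121 = 2 × 42 + 37
42 = 1 × 37 + 5
37 = 7 × 5 + 2
5 = 2 × 2 + 1
2 = 2 × 1 + 0

GCD(405, 284) = 1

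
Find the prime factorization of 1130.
2 × 5 × 113

Divide by primes starting from smallest:
1130 ÷ 2 = 565
565 ÷ 5 = 113
113 ÷ 113 = 1

1130 = 2 × 5 × 113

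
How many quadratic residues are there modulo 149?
For prime 149, there are (p-1)/2 = (149-1)/2 = 74 quadratic residues (excluding 0).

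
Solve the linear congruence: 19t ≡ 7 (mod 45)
43

Since gcd(19, 45) = 1 divides 7, a solution exists.
Multiply both sides by the inverse of 19 mod 45:
  19^(-1) mod 45 = 19
  x ≡ 19 × 7 ≡ 133 ≡ 43 (mod 45)
Verification: 19 × 43 = 817 = 18 × 45 + 7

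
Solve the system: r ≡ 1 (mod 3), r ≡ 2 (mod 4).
M = 3 × 4 = 12. M₁ = 4, y₁ ≡ 1 (mod 3). M₂ = 3, y₂ ≡ 3 (mod 4). r = 1×4×1 + 2×3×3 ≡ 10 (mod 12)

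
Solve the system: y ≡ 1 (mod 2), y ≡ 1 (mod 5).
M = 2 × 5 = 10. M₁ = 5, y₁ ≡ 1 (mod 2). M₂ = 2, y₂ ≡ 3 (mod 5). y = 1×5×1 + 1×2×3 ≡ 1 (mod 10)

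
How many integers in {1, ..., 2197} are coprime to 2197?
2028

Prime factorization: 2197 = 13^3
Using the formula φ(n) = n × Π(1 - 1/p) for each prime factor p:
φ(2197) = 2197 × (1 - 1/13)
φ(2197) = 2028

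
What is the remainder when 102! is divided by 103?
By Wilson's theorem, (102)! ≡ -1 ≡ 102 (mod 103)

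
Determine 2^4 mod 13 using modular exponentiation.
4 = 4 (binary 100). Repeated squaring mod 13: 2^1 ≡ 2; 2^2 ≡ 2² = 4 ≡ 4; 2^4 ≡ 4² = 16 ≡ 3. So 2^4 ≡ 3 (mod 13).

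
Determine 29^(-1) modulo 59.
29^(-1) ≡ 57 (mod 59). Verification: 29 × 57 = 1653 ≡ 1 (mod 59)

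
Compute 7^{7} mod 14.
7

Using successive squaring:
Binary expansion of 7: 111
Powers of 7 mod 14 (each is the square of the previous):
  7^1 ≡ 7 (mod 14)
  7^2 ≡ 7² = 49 ≡ 7 (mod 14)
  7^4 ≡ 7² = 49 ≡ 7 (mod 14)
7 = 4 + 2 + 1, so 7^7 = 7^4 × 7^2 × 7^1 ≡ 7 × 7 × 7 (mod 14)
Multiplying step by step:
  7 × 7 = 49 ≡ 7 (mod 14)
  7 × 7 = 49 ≡ 7 (mod 14)
Result: 7^7 ≡ 7 (mod 14)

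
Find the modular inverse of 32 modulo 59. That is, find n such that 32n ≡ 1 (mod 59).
24

Using Extended Euclidean Algorithm:
gcd(32, 59) = 1
Bezout coefficients: 32 × 24 + 59 × -13 = 1
So 32 × 24 ≡ 1 (mod 59)
The inverse is 24 mod 59 = 24
Verification: 32 × 24 = 768 = 13 × 59 + 1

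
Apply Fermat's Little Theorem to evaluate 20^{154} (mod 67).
29

By Fermat's Little Theorem, a^(p-1) ≡ 1 (mod p) for prime p and gcd(a, p) = 1
Here p = 67, so 20^66 ≡ 1 (mod 67)
We can reduce the exponent: 154 mod 66 = 22
So 20^154 ≡ 20^22 (mod 67)
Computing: 20^22 mod 67 = 29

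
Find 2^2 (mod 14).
2 = 2 (binary 10). Repeated squaring mod 14: 2^1 ≡ 2; 2^2 ≡ 2² = 4 ≡ 4. So 2^2 ≡ 4 (mod 14).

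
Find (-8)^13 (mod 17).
Using repeated squaring. (-8) ≡ 9 (mod 17). 13 = 8 + 4 + 1 (binary 1101). Repeated squaring mod 17: 9^1 ≡ 9; 9^2 ≡ 9² = 81 ≡ 13; 9^4 ≡ 13² = 169 ≡ 16; 9^8 ≡ 16² = 256 ≡ 1. Multiply: (-8)^13 ≡ 9^8 × 9^4 × 9^1 ≡ 1 × 16 × 9 (mod 17): 1 × 16 = 16 ≡ 16; 16 × 9 = 144 ≡ 8. So (-8)^13 ≡ 8 (mod 17).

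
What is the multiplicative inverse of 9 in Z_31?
9^(-1) ≡ 7 (mod 31). Verification: 9 × 7 = 63 ≡ 1 (mod 31)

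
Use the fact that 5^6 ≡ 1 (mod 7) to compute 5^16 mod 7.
By Fermat: 5^{6} ≡ 1 (mod 7). 16 = 2×6 + 4. So 5^{16} ≡ 5^{4} ≡ 2 (mod 7)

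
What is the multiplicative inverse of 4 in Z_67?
17

Using Extended Euclidean Algorithm:
gcd(4, 67) = 1
Bezout coefficients: 4 × 17 + 67 × -1 = 1
So 4 × 17 ≡ 1 (mod 67)
The inverse is 17 mod 67 = 17
Verification: 4 × 17 = 68 = 1 × 67 + 1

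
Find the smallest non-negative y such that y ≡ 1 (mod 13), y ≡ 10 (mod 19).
105

Using the Chinese Remainder Theorem:
M = product of moduli = 247
For equation 1: M_1 = 19, 19 ≡ 6 (mod 13), inverse of 19 mod 13 is 11 (check: 6 × 11 = 66 ≡ 1 (mod 13))
For equation 2: M_2 = 13, 13 ≡ 13 (mod 19), inverse of 13 mod 19 is 3 (check: 13 × 3 = 39 ≡ 1 (mod 19))
Combine: y ≡ Σ r_i×M_i×(M_i⁻¹ mod m_i) = 1×19×11 + 10×13×3 = 209 + 390 = 599
599 mod 247 = 105
y ≡ 105 (mod 247)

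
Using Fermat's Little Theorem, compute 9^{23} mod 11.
3

By Fermat's Little Theorem, a^(p-1) ≡ 1 (mod p) for prime p and gcd(a, p) = 1
Here p = 11, so 9^10 ≡ 1 (mod 11)
We can reduce the exponent: 23 mod 10 = 3
So 9^23 ≡ 9^3 (mod 11)
Computing: 9^3 mod 11 = 3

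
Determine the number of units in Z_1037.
960

Prime factorization: 1037 = 17 × 61
Using the formula φ(n) = n × Π(1 - 1/p) for each prime factor p:
φ(1037) = 1037 × (1 - 1/17) × (1 - 1/61)
φ(1037) = 960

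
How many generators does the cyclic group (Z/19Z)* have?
6

The number of primitive roots modulo p is φ(p-1) = φ(18)
φ(18) = 6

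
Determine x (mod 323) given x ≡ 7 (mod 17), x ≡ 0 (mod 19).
228

Using the Chinese Remainder Theorem:
M = product of moduli = 323
For equation 1: M_1 = 19, 19 ≡ 2 (mod 17), inverse of 19 mod 17 is 9 (check: 2 × 9 = 18 ≡ 1 (mod 17))
For equation 2: M_2 = 17, 17 ≡ 17 (mod 19), inverse of 17 mod 19 is 9 (check: 17 × 9 = 153 ≡ 1 (mod 19))
Combine: x ≡ Σ r_i×M_i×(M_i⁻¹ mod m_i) = 7×19×9 + 0×17×9 = 1197 + 0 = 1197
1197 mod 323 = 228
x ≡ 228 (mod 323)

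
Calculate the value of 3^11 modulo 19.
Using repeated squaring. 11 = 8 + 2 + 1 (binary 1011). Repeated squaring mod 19: 3^1 ≡ 3; 3^2 ≡ 3² = 9 ≡ 9; 3^4 ≡ 9² = 81 ≡ 5; 3^8 ≡ 5² = 25 ≡ 6. Multiply: 3^11 = 3^8 × 3^2 × 3^1 ≡ 6 × 9 × 3 (mod 19): 6 × 9 = 54 ≡ 16; 16 × 3 = 48 ≡ 10. So 3^11 ≡ 10 (mod 19).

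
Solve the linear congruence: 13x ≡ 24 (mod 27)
6

Since gcd(13, 27) = 1 divides 24, a solution exists.
Multiply both sides by the inverse of 13 mod 27:
  13^(-1) mod 27 = 25
  x ≡ 25 × 24 ≡ 600 ≡ 6 (mod 27)
Verification: 13 × 6 = 78 = 2 × 27 + 24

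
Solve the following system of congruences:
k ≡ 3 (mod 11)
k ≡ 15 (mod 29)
102

Using the Chinese Remainder Theorem:
M = product of moduli = 319
For equation 1: M_1 = 29, 29 ≡ 7 (mod 11), inverse of 29 mod 11 is 8 (check: 7 × 8 = 56 ≡ 1 (mod 11))
For equation 2: M_2 = 11, 11 ≡ 11 (mod 29), inverse of 11 mod 29 is 8 (check: 11 × 8 = 88 ≡ 1 (mod 29))
Combine: k ≡ Σ r_i×M_i×(M_i⁻¹ mod m_i) = 3×29×8 + 15×11×8 = 696 + 1320 = 2016
2016 mod 319 = 102
k ≡ 102 (mod 319)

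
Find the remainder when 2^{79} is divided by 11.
By Fermat: 2^{10} ≡ 1 (mod 11). 79 = 7×10 + 9. So 2^{79} ≡ 2^{9} ≡ 6 (mod 11)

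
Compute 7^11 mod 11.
Using Fermat: 7^{10} ≡ 1 (mod 11). 11 ≡ 1 (mod 10). So 7^{11} ≡ 7^{1} ≡ 7 (mod 11)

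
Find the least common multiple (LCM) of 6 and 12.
12

First find GCD(6, 12) using the Euclidean algorithm:
6 = 0 × 12 + 6
12 = 2 × 6 + 0
GCD(6, 12) = 6

LCM formula: LCM(a, b) = (a × b) / GCD(a, b)
LCM(6, 12) = (6 × 12) / 6
LCM(6, 12) = 72 / 6
LCM(6, 12) = 12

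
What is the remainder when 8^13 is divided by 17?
Using repeated squaring. 13 = 8 + 4 + 1 (binary 1101). Repeated squaring mod 17: 8^1 ≡ 8; 8^2 ≡ 8² = 64 ≡ 13; 8^4 ≡ 13² = 169 ≡ 16; 8^8 ≡ 16² = 256 ≡ 1. Multiply: 8^13 = 8^8 × 8^4 × 8^1 ≡ 1 × 16 × 8 (mod 17): 1 × 16 = 16 ≡ 16; 16 × 8 = 128 ≡ 9. So 8^13 ≡ 9 (mod 17).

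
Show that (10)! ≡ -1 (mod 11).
(10)! mod 11 = 10. Since this equals -1 (mod 11), Wilson confirms 11 is prime.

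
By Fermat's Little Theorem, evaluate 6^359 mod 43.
By Fermat: 6^{42} ≡ 1 (mod 43). 359 ≡ 23 (mod 42). So 6^{359} ≡ 6^{23} ≡ 36 (mod 43)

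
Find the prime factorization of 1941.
3 × 647

Divide by primes starting from smallest:
1941 ÷ 3 = 647
647 ÷ 647 = 1

1941 = 3 × 647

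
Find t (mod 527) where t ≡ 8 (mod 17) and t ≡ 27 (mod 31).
M = 17 × 31 = 527. M₁ = 31, y₁ ≡ 11 (mod 17). M₂ = 17, y₂ ≡ 11 (mod 31). t = 8×31×11 + 27×17×11 ≡ 399 (mod 527)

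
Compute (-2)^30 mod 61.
Using repeated squaring. (-2) ≡ 59 (mod 61). 30 = 16 + 8 + 4 + 2 (binary 11110). Repeated squaring mod 61: 59^1 ≡ 59; 59^2 ≡ 59² = 3481 ≡ 4; 59^4 ≡ 4² = 16 ≡ 16; 59^8 ≡ 16² = 256 ≡ 12; 59^16 ≡ 12² = 144 ≡ 22. Multiply: (-2)^30 ≡ 59^16 × 59^8 × 59^4 × 59^2 ≡ 22 × 12 × 16 × 4 (mod 61): 22 × 12 = 264 ≡ 20; 20 × 16 = 320 ≡ 15; 15 × 4 = 60 ≡ 60. So (-2)^30 ≡ 60 (mod 61).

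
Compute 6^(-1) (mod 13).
6^(-1) ≡ 11 (mod 13). Verification: 6 × 11 = 66 ≡ 1 (mod 13)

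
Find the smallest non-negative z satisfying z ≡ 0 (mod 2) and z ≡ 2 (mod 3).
M = 2 × 3 = 6. M₁ = 3, y₁ ≡ 1 (mod 2). M₂ = 2, y₂ ≡ 2 (mod 3). z = 0×3×1 + 2×2×2 ≡ 2 (mod 6)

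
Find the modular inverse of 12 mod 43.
12^(-1) ≡ 18 (mod 43). Verification: 12 × 18 = 216 ≡ 1 (mod 43)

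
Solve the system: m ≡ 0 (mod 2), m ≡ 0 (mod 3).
M = 2 × 3 = 6. M₁ = 3, y₁ ≡ 1 (mod 2). M₂ = 2, y₂ ≡ 2 (mod 3). m = 0×3×1 + 0×2×2 ≡ 0 (mod 6)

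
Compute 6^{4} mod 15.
6

Using successive squaring:
Binary expansion of 4: 100
Powers of 6 mod 15 (each is the square of the previous):
  6^1 ≡ 6 (mod 15)
  6^2 ≡ 6² = 36 ≡ 6 (mod 15)
  6^4 ≡ 6² = 36 ≡ 6 (mod 15)
4 is a power of 2, so 6^4 is the last square: ≡ 6 (mod 15)
Result: 6^4 ≡ 6 (mod 15)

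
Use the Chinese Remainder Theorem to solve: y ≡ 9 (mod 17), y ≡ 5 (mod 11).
60

Using the Chinese Remainder Theorem:
M = product of moduli = 187
For equation 1: M_1 = 11, 11 ≡ 11 (mod 17), inverse of 11 mod 17 is 14 (check: 11 × 14 = 154 ≡ 1 (mod 17))
For equation 2: M_2 = 17, 17 ≡ 6 (mod 11), inverse of 17 mod 11 is 2 (check: 6 × 2 = 12 ≡ 1 (mod 11))
Combine: y ≡ Σ r_i×M_i×(M_i⁻¹ mod m_i) = 9×11×14 + 5×17×2 = 1386 + 170 = 1556
1556 mod 187 = 60
y ≡ 60 (mod 187)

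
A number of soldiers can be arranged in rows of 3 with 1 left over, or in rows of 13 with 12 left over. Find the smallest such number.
M = 3 × 13 = 39. M₁ = 13, y₁ ≡ 1 (mod 3). M₂ = 3, y₂ ≡ 9 (mod 13). t = 1×13×1 + 12×3×9 ≡ 25 (mod 39). The smallest positive such number is 25.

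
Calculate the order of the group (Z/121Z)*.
110

Prime factorization: 121 = 11^2
Using the formula φ(n) = n × Π(1 - 1/p) for each prime factor p:
φ(121) = 121 × (1 - 1/11)
φ(121) = 110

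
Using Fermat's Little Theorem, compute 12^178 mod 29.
By Fermat: 12^{28} ≡ 1 (mod 29). 178 = 6×28 + 10. So 12^{178} ≡ 12^{10} ≡ 28 (mod 29)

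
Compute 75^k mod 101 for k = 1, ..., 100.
g^1, g^2, ..., g^{100} mod 101: {75, 70, 99, 52, 62, 4, 98, 78, 93, 6, 46, 16, 89, 9, 69, 24, 83, 64, 53, 36, 74, 96, 29, 54, 10, 43, 94, 81, 15, 14, 40, 71, 73, 21, 60, 56, 59, 82, 90, 84, 38, 22, 34, 25, 57, 33, 51, 88, 35, 100, 26, 31, 2, 49, 39, 97, 3, 23, 8, 95, 55, 85, 12, 92, 32, 77, 18, 37, 48, 65, 27, 5, 72, 47, 91, 58, 7, 20, 86, 87, 61, 30, 28, 80, 41, 45, 42, 19, 11, 17, 63, 79, 67, 76, 44, 68, 50, 13, 66, 1}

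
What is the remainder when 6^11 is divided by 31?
Using repeated squaring. 11 = 8 + 2 + 1 (binary 1011). Repeated squaring mod 31: 6^1 ≡ 6; 6^2 ≡ 6² = 36 ≡ 5; 6^4 ≡ 5² = 25 ≡ 25; 6^8 ≡ 25² = 625 ≡ 5. Multiply: 6^11 = 6^8 × 6^2 × 6^1 ≡ 5 × 5 × 6 (mod 31): 5 × 5 = 25 ≡ 25; 25 × 6 = 150 ≡ 26. So 6^11 ≡ 26 (mod 31).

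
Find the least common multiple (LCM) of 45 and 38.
1710

First find GCD(45, 38) using the Euclidean algorithm:
45 = 1 × 38 + 7
38 = 5 × 7 + 3
7 = 2 × 3 + 1
3 = 3 × 1 + 0
GCD(45, 38) = 1

LCM formula: LCM(a, b) = (a × b) / GCD(a, b)
LCM(45, 38) = (45 × 38) / 1
LCM(45, 38) = 1710 / 1
LCM(45, 38) = 1710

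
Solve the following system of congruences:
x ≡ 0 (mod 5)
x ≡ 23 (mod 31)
85

Using the Chinese Remainder Theorem:
M = product of moduli = 155
For equation 1: M_1 = 31, 31 ≡ 1 (mod 5), inverse of 31 mod 5 is 1 (check: 1 × 1 = 1 ≡ 1 (mod 5))
For equation 2: M_2 = 5, 5 ≡ 5 (mod 31), inverse of 5 mod 31 is 25 (check: 5 × 25 = 125 ≡ 1 (mod 31))
Combine: x ≡ Σ r_i×M_i×(M_i⁻¹ mod m_i) = 0×31×1 + 23×5×25 = 0 + 2875 = 2875
2875 mod 155 = 85
x ≡ 85 (mod 155)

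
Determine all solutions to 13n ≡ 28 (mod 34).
10

Since gcd(13, 34) = 1 divides 28, a solution exists.
Multiply both sides by the inverse of 13 mod 34:
  13^(-1) mod 34 = 21
  x ≡ 21 × 28 ≡ 588 ≡ 10 (mod 34)
Verification: 13 × 10 = 130 = 3 × 34 + 28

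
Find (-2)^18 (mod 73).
Using repeated squaring. (-2) ≡ 71 (mod 73). 18 = 16 + 2 (binary 10010). Repeated squaring mod 73: 71^1 ≡ 71; 71^2 ≡ 71² = 5041 ≡ 4; 71^4 ≡ 4² = 16 ≡ 16; 71^8 ≡ 16² = 256 ≡ 37; 71^16 ≡ 37² = 1369 ≡ 55. Multiply: (-2)^18 ≡ 71^16 × 71^2 ≡ 55 × 4 (mod 73): 55 × 4 = 220 ≡ 1. So (-2)^18 ≡ 1 (mod 73).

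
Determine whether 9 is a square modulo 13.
By Euler's criterion: 9^{6} ≡ 1 (mod 13). Since this equals 1, 9 is a QR.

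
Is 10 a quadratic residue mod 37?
By Euler's criterion: 10^{18} ≡ 1 (mod 37). Since this equals 1, 10 is a QR.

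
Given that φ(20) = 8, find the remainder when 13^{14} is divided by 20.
By Euler: 13^{8} ≡ 1 (mod 20) since gcd(13, 20) = 1. 14 = 1×8 + 6. So 13^{14} ≡ 13^{6} ≡ 9 (mod 20)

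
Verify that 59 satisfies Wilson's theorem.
(58)! mod 59 = 58. Since this equals -1 (mod 59), Wilson confirms 59 is prime.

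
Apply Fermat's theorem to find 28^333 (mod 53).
By Fermat: 28^{52} ≡ 1 (mod 53). 333 = 6×52 + 21. So 28^{333} ≡ 28^{21} ≡ 13 (mod 53)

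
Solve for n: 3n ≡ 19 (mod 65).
28

Since gcd(3, 65) = 1 divides 19, a solution exists.
Multiply both sides by the inverse of 3 mod 65:
  3^(-1) mod 65 = 22
  x ≡ 22 × 19 ≡ 418 ≡ 28 (mod 65)
Verification: 3 × 28 = 84 = 1 × 65 + 19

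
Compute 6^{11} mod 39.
24

Using successive squaring:
Binary expansion of 11: 1011
Powers of 6 mod 39 (each is the square of the previous):
  6^1 ≡ 6 (mod 39)
  6^2 ≡ 6² = 36 ≡ 36 (mod 39)
  6^4 ≡ 36² = 1296 ≡ 9 (mod 39)
  6^8 ≡ 9² = 81 ≡ 3 (mod 39)
11 = 8 + 2 + 1, so 6^11 = 6^8 × 6^2 × 6^1 ≡ 3 × 36 × 6 (mod 39)
Multiplying step by step:
  3 × 36 = 108 ≡ 30 (mod 39)
  30 × 6 = 180 ≡ 24 (mod 39)
Result: 6^11 ≡ 24 (mod 39)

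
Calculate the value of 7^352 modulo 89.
Using Fermat: 7^{88} ≡ 1 (mod 89). 352 ≡ 0 (mod 88). So 7^{352} ≡ 7^{0} ≡ 1 (mod 89)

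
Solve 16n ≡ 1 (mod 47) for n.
16^(-1) ≡ 3 (mod 47). Verification: 16 × 3 = 48 ≡ 1 (mod 47)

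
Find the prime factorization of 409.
409

Divide by primes starting from smallest:
409 ÷ 409 = 1

409 = 409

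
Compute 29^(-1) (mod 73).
68

Using Extended Euclidean Algorithm:
gcd(29, 73) = 1
Bezout coefficients: 29 × -5 + 73 × 2 = 1
So 29 × -5 ≡ 1 (mod 73)
The inverse is -5 mod 73 = 68
Verification: 29 × 68 = 1972 = 27 × 73 + 1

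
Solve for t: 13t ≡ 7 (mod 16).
3

Since gcd(13, 16) = 1 divides 7, a solution exists.
Multiply both sides by the inverse of 13 mod 16:
  13^(-1) mod 16 = 5
  x ≡ 5 × 7 ≡ 35 ≡ 3 (mod 16)
Verification: 13 × 3 = 39 = 2 × 16 + 7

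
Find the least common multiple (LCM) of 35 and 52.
1820

First find GCD(35, 52) using the Euclidean algorithm:
35 = 0 × 52 + 35
52 = 1 × 35 + 17
35 = 2 × 17 + 1
17 = 17 × 1 + 0
GCD(35, 52) = 1

LCM formula: LCM(a, b) = (a × b) / GCD(a, b)
LCM(35, 52) = (35 × 52) / 1
LCM(35, 52) = 1820 / 1
LCM(35, 52) = 1820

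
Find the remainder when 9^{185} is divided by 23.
By Fermat: 9^{22} ≡ 1 (mod 23). 185 = 8×22 + 9. So 9^{185} ≡ 9^{9} ≡ 2 (mod 23)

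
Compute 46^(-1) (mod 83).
46^(-1) ≡ 74 (mod 83). Verification: 46 × 74 = 3404 ≡ 1 (mod 83)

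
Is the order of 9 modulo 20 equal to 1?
No, the actual order is 2, not 1.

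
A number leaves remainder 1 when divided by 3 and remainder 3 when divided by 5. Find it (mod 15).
M = 3 × 5 = 15. M₁ = 5, y₁ ≡ 2 (mod 3). M₂ = 3, y₂ ≡ 2 (mod 5). r = 1×5×2 + 3×3×2 ≡ 13 (mod 15)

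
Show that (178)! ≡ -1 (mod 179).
(178)! mod 179 = 178. Since this equals -1 (mod 179), Wilson confirms 179 is prime.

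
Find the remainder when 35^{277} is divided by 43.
By Fermat: 35^{42} ≡ 1 (mod 43). 277 = 6×42 + 25. So 35^{277} ≡ 35^{25} ≡ 11 (mod 43)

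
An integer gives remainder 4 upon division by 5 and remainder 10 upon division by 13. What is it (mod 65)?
M = 5 × 13 = 65. M₁ = 13, y₁ ≡ 2 (mod 5). M₂ = 5, y₂ ≡ 8 (mod 13). y = 4×13×2 + 10×5×8 ≡ 49 (mod 65). The smallest positive such number is 49.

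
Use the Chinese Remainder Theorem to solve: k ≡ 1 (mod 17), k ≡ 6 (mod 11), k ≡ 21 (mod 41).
4285

Using the Chinese Remainder Theorem:
M = product of moduli = 7667
For equation 1: M_1 = 451, 451 ≡ 9 (mod 17), inverse of 451 mod 17 is 2 (check: 9 × 2 = 18 ≡ 1 (mod 17))
For equation 2: M_2 = 697, 697 ≡ 4 (mod 11), inverse of 697 mod 11 is 3 (check: 4 × 3 = 12 ≡ 1 (mod 11))
For equation 3: M_3 = 187, 187 ≡ 23 (mod 41), inverse of 187 mod 41 is 25 (check: 23 × 25 = 575 ≡ 1 (mod 41))
Combine: k ≡ Σ r_i×M_i×(M_i⁻¹ mod m_i) = 1×451×2 + 6×697×3 + 21×187×25 = 902 + 12546 + 98175 = 111623
111623 mod 7667 = 4285
k ≡ 4285 (mod 7667)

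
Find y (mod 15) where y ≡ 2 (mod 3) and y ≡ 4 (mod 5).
M = 3 × 5 = 15. M₁ = 5, y₁ ≡ 2 (mod 3). M₂ = 3, y₂ ≡ 2 (mod 5). y = 2×5×2 + 4×3×2 ≡ 14 (mod 15)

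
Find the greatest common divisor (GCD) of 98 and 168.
14

Using the Euclidean algorithm:
98 = 0 × 168 + 98
168 = 1 × 98 + 70
98 = 1 × 70 + 28
70 = 2 × 28 + 14
28 = 2 × 14 + 0

GCD(98, 168) = 14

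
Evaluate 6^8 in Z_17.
8 = 8 (binary 1000). Repeated squaring mod 17: 6^1 ≡ 6; 6^2 ≡ 6² = 36 ≡ 2; 6^4 ≡ 2² = 4 ≡ 4; 6^8 ≡ 4² = 16 ≡ 16. So 6^8 ≡ 16 (mod 17).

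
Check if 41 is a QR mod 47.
By Euler's criterion: 41^{23} ≡ 46 (mod 47). Since this equals -1 (≡ 46), 41 is not a QR.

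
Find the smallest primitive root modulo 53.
2

A primitive root g modulo p has order p-1 = 52
Prime divisors of 52: [2, 13]
g is a primitive root iff g^(52/q) ≢ 1 (mod 53) for each prime divisor q
Testing small values:
  g = 2: 2^26 ≡ 52, 2^4 ≡ 16 (mod 53) → none is 1, primitive root!
The smallest primitive root is 2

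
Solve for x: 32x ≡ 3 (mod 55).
19

Since gcd(32, 55) = 1 divides 3, a solution exists.
Multiply both sides by the inverse of 32 mod 55:
  32^(-1) mod 55 = 43
  x ≡ 43 × 3 ≡ 129 ≡ 19 (mod 55)
Verification: 32 × 19 = 608 = 11 × 55 + 3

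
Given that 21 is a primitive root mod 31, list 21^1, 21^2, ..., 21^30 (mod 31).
g^1, g^2, ..., g^{30} mod 31: {21, 7, 23, 18, 6, 2, 11, 14, 15, 5, 12, 4, 22, 28, 30, 10, 24, 8, 13, 25, 29, 20, 17, 16, 26, 19, 27, 9, 3, 1}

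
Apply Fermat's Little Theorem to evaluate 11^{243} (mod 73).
63

By Fermat's Little Theorem, a^(p-1) ≡ 1 (mod p) for prime p and gcd(a, p) = 1
Here p = 73, so 11^72 ≡ 1 (mod 73)
We can reduce the exponent: 243 mod 72 = 27
So 11^243 ≡ 11^27 (mod 73)
Computing: 11^27 mod 73 = 63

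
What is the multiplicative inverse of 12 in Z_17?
10

Using Extended Euclidean Algorithm:
gcd(12, 17) = 1
Bezout coefficients: 12 × -7 + 17 × 5 = 1
So 12 × -7 ≡ 1 (mod 17)
The inverse is -7 mod 17 = 10
Verification: 12 × 10 = 120 = 7 × 17 + 1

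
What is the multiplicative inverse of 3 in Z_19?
3^(-1) ≡ 13 (mod 19). Verification: 3 × 13 = 39 ≡ 1 (mod 19)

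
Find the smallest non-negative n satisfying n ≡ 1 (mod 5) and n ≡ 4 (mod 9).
M = 5 × 9 = 45. M₁ = 9, y₁ ≡ 4 (mod 5). M₂ = 5, y₂ ≡ 2 (mod 9). n = 1×9×4 + 4×5×2 ≡ 31 (mod 45)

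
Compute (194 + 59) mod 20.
13

(194 + 59) = 253
253 mod 20 = 13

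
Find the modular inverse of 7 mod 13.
7^(-1) ≡ 2 (mod 13). Verification: 7 × 2 = 14 ≡ 1 (mod 13)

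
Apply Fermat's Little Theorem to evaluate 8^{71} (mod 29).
21

By Fermat's Little Theorem, a^(p-1) ≡ 1 (mod p) for prime p and gcd(a, p) = 1
Here p = 29, so 8^28 ≡ 1 (mod 29)
We can reduce the exponent: 71 mod 28 = 15
So 8^71 ≡ 8^15 (mod 29)
Computing: 8^15 mod 29 = 21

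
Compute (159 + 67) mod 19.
17

(159 + 67) = 226
226 mod 19 = 17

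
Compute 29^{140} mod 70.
1

Using successive squaring:
Binary expansion of 140: 10001100
Powers of 29 mod 70 (each is the square of the previous):
  29^1 ≡ 29 (mod 70)
  29^2 ≡ 29² = 841 ≡ 1 (mod 70)
  29^4 ≡ 1² = 1 ≡ 1 (mod 70)
  29^8 ≡ 1² = 1 ≡ 1 (mod 70)
  29^16 ≡ 1² = 1 ≡ 1 (mod 70)
  29^32 ≡ 1² = 1 ≡ 1 (mod 70)
  29^64 ≡ 1² = 1 ≡ 1 (mod 70)
  29^128 ≡ 1² = 1 ≡ 1 (mod 70)
140 = 128 + 8 + 4, so 29^140 = 29^128 × 29^8 × 29^4 ≡ 1 × 1 × 1 (mod 70)
Multiplying step by step:
  1 × 1 = 1 ≡ 1 (mod 70)
  1 × 1 = 1 ≡ 1 (mod 70)
Result: 29^140 ≡ 1 (mod 70)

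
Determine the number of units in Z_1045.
720

Prime factorization: 1045 = 5 × 11 × 19
Using the formula φ(n) = n × Π(1 - 1/p) for each prime factor p:
φ(1045) = 1045 × (1 - 1/5) × (1 - 1/11) × (1 - 1/19)
φ(1045) = 720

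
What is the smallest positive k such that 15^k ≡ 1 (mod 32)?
Powers of 15 mod 32: 15^1≡15, 15^2≡1. Order = 2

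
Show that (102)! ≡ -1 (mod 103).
(102)! mod 103 = 102. Since this equals -1 (mod 103), Wilson confirms 103 is prime.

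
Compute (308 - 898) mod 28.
26

(308 - 898) = -590
-590 mod 28 = 26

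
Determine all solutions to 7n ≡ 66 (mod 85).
58

Since gcd(7, 85) = 1 divides 66, a solution exists.
Multiply both sides by the inverse of 7 mod 85:
  7^(-1) mod 85 = 73
  x ≡ 73 × 66 ≡ 4818 ≡ 58 (mod 85)
Verification: 7 × 58 = 406 = 4 × 85 + 66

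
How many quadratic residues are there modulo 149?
For prime 149, there are (p-1)/2 = (149-1)/2 = 74 quadratic residues (excluding 0).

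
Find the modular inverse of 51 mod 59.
51^(-1) ≡ 22 (mod 59). Verification: 51 × 22 = 1122 ≡ 1 (mod 59)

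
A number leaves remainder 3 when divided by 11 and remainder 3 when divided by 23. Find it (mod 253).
M = 11 × 23 = 253. M₁ = 23, y₁ ≡ 1 (mod 11). M₂ = 11, y₂ ≡ 21 (mod 23). n = 3×23×1 + 3×11×21 ≡ 3 (mod 253)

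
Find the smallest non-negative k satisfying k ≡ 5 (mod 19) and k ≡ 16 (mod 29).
M = 19 × 29 = 551. M₁ = 29, y₁ ≡ 2 (mod 19). M₂ = 19, y₂ ≡ 26 (mod 29). k = 5×29×2 + 16×19×26 ≡ 480 (mod 551)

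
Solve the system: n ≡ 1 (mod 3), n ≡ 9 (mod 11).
M = 3 × 11 = 33. M₁ = 11, y₁ ≡ 2 (mod 3). M₂ = 3, y₂ ≡ 4 (mod 11). n = 1×11×2 + 9×3×4 ≡ 31 (mod 33)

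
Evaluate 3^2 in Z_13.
2 = 2 (binary 10). Repeated squaring mod 13: 3^1 ≡ 3; 3^2 ≡ 3² = 9 ≡ 9. So 3^2 ≡ 9 (mod 13).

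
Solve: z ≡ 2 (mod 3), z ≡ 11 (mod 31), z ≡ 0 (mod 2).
M = 3 × 31 × 2 = 186. M₁ = 62, y₁ ≡ 2 (mod 3). M₂ = 6, y₂ ≡ 26 (mod 31). M₃ = 93, y₃ ≡ 1 (mod 2). z = 2×62×2 + 11×6×26 + 0×93×1 ≡ 104 (mod 186)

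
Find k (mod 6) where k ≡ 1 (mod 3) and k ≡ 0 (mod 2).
M = 3 × 2 = 6. M₁ = 2, y₁ ≡ 2 (mod 3). M₂ = 3, y₂ ≡ 1 (mod 2). k = 1×2×2 + 0×3×1 ≡ 4 (mod 6)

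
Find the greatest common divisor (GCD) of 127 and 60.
1

Using the Euclidean algorithm:
127 = 2 × 60 + 7
60 = 8 × 7 + 4
7 = 1 × 4 + 3
4 = 1 × 3 + 1
3 = 3 × 1 + 0

GCD(127, 60) = 1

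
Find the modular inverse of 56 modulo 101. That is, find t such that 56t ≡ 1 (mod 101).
92

Using Extended Euclidean Algorithm:
gcd(56, 101) = 1
Bezout coefficients: 56 × -9 + 101 × 5 = 1
So 56 × -9 ≡ 1 (mod 101)
The inverse is -9 mod 101 = 92
Verification: 56 × 92 = 5152 = 51 × 101 + 1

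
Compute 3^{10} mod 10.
9

Using successive squaring:
Binary expansion of 10: 1010
Powers of 3 mod 10 (each is the square of the previous):
  3^1 ≡ 3 (mod 10)
  3^2 ≡ 3² = 9 ≡ 9 (mod 10)
  3^4 ≡ 9² = 81 ≡ 1 (mod 10)
  3^8 ≡ 1² = 1 ≡ 1 (mod 10)
10 = 8 + 2, so 3^10 = 3^8 × 3^2 ≡ 1 × 9 (mod 10)
Multiplying step by step:
  1 × 9 = 9 ≡ 9 (mod 10)
Result: 3^10 ≡ 9 (mod 10)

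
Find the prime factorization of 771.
3 × 257

Divide by primes starting from smallest:
771 ÷ 3 = 257
257 ÷ 257 = 1

771 = 3 × 257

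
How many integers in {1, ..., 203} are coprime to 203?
168

Prime factorization: 203 = 7 × 29
Using the formula φ(n) = n × Π(1 - 1/p) for each prime factor p:
φ(203) = 203 × (1 - 1/7) × (1 - 1/29)
φ(203) = 168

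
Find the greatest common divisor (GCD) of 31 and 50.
1

Using the Euclidean algorithm:
31 = 0 × 50 + 31
50 = 1 × 31 + 19
31 = 1 × 19 + 12
19 = 1 × 12 + 7
12 = 1 × 7 + 5
7 = 1 × 5 + 2
5 = 2 × 2 + 1
2 = 2 × 1 + 0

GCD(31, 50) = 1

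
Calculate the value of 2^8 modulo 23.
8 = 8 (binary 1000). Repeated squaring mod 23: 2^1 ≡ 2; 2^2 ≡ 2² = 4 ≡ 4; 2^4 ≡ 4² = 16 ≡ 16; 2^8 ≡ 16² = 256 ≡ 3. So 2^8 ≡ 3 (mod 23).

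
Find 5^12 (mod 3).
Using Fermat: 5^{2} ≡ 1 (mod 3). 12 ≡ 0 (mod 2). So 5^{12} ≡ 5^{0} ≡ 1 (mod 3)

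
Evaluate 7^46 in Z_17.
Using Fermat: 7^{16} ≡ 1 (mod 17). 46 ≡ 14 (mod 16). So 7^{46} ≡ 7^{14} ≡ 8 (mod 17)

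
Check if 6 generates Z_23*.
p - 1 = 22 has prime divisors 2, 11. Check 6^(22/q) mod 23 for each: 6^(22/2) = 6^11 ≡ 1, 6^(22/11) = 6^2 ≡ 13 (mod 23). Since 6^11 ≡ 1 (mod 23), the order of 6 divides 11 (in fact the order is 11) ≠ 22, so it is not a primitive root.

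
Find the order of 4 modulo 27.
Powers of 4 mod 27: 4^1≡4, 4^2≡16, 4^3≡10, 4^4≡13, 4^5≡25, 4^6≡19, 4^7≡22, 4^8≡7, 4^9≡1. Order = 9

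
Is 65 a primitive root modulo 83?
p - 1 = 82 has prime divisors 2, 41. Check 65^(82/q) mod 83 for each: 65^(82/2) = 65^41 ≡ 1, 65^(82/41) = 65^2 ≡ 75 (mod 83). Since 65^41 ≡ 1 (mod 83), the order of 65 divides 41 (in fact the order is 41) ≠ 82, so it is not a primitive root.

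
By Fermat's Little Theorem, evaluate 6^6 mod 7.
By Fermat's Little Theorem, 6^{6} ≡ 1 (mod 7) since 7 is prime and gcd(6, 7) = 1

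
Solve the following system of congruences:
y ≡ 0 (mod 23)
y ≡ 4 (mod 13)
69

Using the Chinese Remainder Theorem:
M = product of moduli = 299
For equation 1: M_1 = 13, 13 ≡ 13 (mod 23), inverse of 13 mod 23 is 16 (check: 13 × 16 = 208 ≡ 1 (mod 23))
For equation 2: M_2 = 23, 23 ≡ 10 (mod 13), inverse of 23 mod 13 is 4 (check: 10 × 4 = 40 ≡ 1 (mod 13))
Combine: y ≡ Σ r_i×M_i×(M_i⁻¹ mod m_i) = 0×13×16 + 4×23×4 = 0 + 368 = 368
368 mod 299 = 69
y ≡ 69 (mod 299)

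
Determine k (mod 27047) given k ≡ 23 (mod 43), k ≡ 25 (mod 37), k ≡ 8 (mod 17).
17008

Using the Chinese Remainder Theorem:
M = product of moduli = 27047
For equation 1: M_1 = 629, 629 ≡ 27 (mod 43), inverse of 629 mod 43 is 8 (check: 27 × 8 = 216 ≡ 1 (mod 43))
For equation 2: M_2 = 731, 731 ≡ 28 (mod 37), inverse of 731 mod 37 is 4 (check: 28 × 4 = 112 ≡ 1 (mod 37))
For equation 3: M_3 = 1591, 1591 ≡ 10 (mod 17), inverse of 1591 mod 17 is 12 (check: 10 × 12 = 120 ≡ 1 (mod 17))
Combine: k ≡ Σ r_i×M_i×(M_i⁻¹ mod m_i) = 23×629×8 + 25×731×4 + 8×1591×12 = 115736 + 73100 + 152736 = 341572
341572 mod 27047 = 17008
k ≡ 17008 (mod 27047)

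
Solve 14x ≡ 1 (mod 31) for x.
14^(-1) ≡ 20 (mod 31). Verification: 14 × 20 = 280 ≡ 1 (mod 31)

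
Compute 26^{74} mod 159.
37

Using successive squaring:
Binary expansion of 74: 1001010
Powers of 26 mod 159 (each is the square of the previous):
  26^1 ≡ 26 (mod 159)
  26^2 ≡ 26² = 676 ≡ 40 (mod 159)
  26^4 ≡ 40² = 1600 ≡ 10 (mod 159)
  26^8 ≡ 10² = 100 ≡ 100 (mod 159)
  26^16 ≡ 100² = 10000 ≡ 142 (mod 159)
  26^32 ≡ 142² = 20164 ≡ 130 (mod 159)
  26^64 ≡ 130² = 16900 ≡ 46 (mod 159)
74 = 64 + 8 + 2, so 26^74 = 26^64 × 26^8 × 26^2 ≡ 46 × 100 × 40 (mod 159)
Multiplying step by step:
  46 × 100 = 4600 ≡ 148 (mod 159)
  148 × 40 = 5920 ≡ 37 (mod 159)
Result: 26^74 ≡ 37 (mod 159)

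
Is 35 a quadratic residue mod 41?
By Euler's criterion: 35^{20} ≡ 40 (mod 41). Since this equals -1 (≡ 40), 35 is not a QR.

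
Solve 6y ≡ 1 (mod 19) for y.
6^(-1) ≡ 16 (mod 19). Verification: 6 × 16 = 96 ≡ 1 (mod 19)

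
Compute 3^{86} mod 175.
79

Using successive squaring:
Binary expansion of 86: 1010110
Powers of 3 mod 175 (each is the square of the previous):
  3^1 ≡ 3 (mod 175)
  3^2 ≡ 3² = 9 ≡ 9 (mod 175)
  3^4 ≡ 9² = 81 ≡ 81 (mod 175)
  3^8 ≡ 81² = 6561 ≡ 86 (mod 175)
  3^16 ≡ 86² = 7396 ≡ 46 (mod 175)
  3^32 ≡ 46² = 2116 ≡ 16 (mod 175)
  3^64 ≡ 16² = 256 ≡ 81 (mod 175)
86 = 64 + 16 + 4 + 2, so 3^86 = 3^64 × 3^16 × 3^4 × 3^2 ≡ 81 × 46 × 81 × 9 (mod 175)
Multiplying step by step:
  81 × 46 = 3726 ≡ 51 (mod 175)
  51 × 81 = 4131 ≡ 106 (mod 175)
  106 × 9 = 954 ≡ 79 (mod 175)
Result: 3^86 ≡ 79 (mod 175)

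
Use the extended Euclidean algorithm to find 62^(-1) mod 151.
Extended GCD: 62(-56) + 151(23) = 1. So 62^(-1) ≡ 95 ≡ 95 (mod 151). Verify: 62 × 95 = 5890 ≡ 1 (mod 151)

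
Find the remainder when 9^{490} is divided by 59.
By Fermat: 9^{58} ≡ 1 (mod 59). 490 = 8×58 + 26. So 9^{490} ≡ 9^{26} ≡ 45 (mod 59)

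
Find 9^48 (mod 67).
Using repeated squaring. 48 = 32 + 16 (binary 110000). Repeated squaring mod 67: 9^1 ≡ 9; 9^2 ≡ 9² = 81 ≡ 14; 9^4 ≡ 14² = 196 ≡ 62; 9^8 ≡ 62² = 3844 ≡ 25; 9^16 ≡ 25² = 625 ≡ 22; 9^32 ≡ 22² = 484 ≡ 15. Multiply: 9^48 = 9^32 × 9^16 ≡ 15 × 22 (mod 67): 15 × 22 = 330 ≡ 62. So 9^48 ≡ 62 (mod 67).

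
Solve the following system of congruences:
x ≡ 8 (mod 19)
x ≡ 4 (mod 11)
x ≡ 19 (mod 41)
4283

Using the Chinese Remainder Theorem:
M = product of moduli = 8569
For equation 1: M_1 = 451, 451 ≡ 14 (mod 19), inverse of 451 mod 19 is 15 (check: 14 × 15 = 210 ≡ 1 (mod 19))
For equation 2: M_2 = 779, 779 ≡ 9 (mod 11), inverse of 779 mod 11 is 5 (check: 9 × 5 = 45 ≡ 1 (mod 11))
For equation 3: M_3 = 209, 209 ≡ 4 (mod 41), inverse of 209 mod 41 is 31 (check: 4 × 31 = 124 ≡ 1 (mod 41))
Combine: x ≡ Σ r_i×M_i×(M_i⁻¹ mod m_i) = 8×451×15 + 4×779×5 + 19×209×31 = 54120 + 15580 + 123101 = 192801
192801 mod 8569 = 4283
x ≡ 4283 (mod 8569)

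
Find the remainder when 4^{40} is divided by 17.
By Fermat: 4^{16} ≡ 1 (mod 17). 40 = 2×16 + 8. So 4^{40} ≡ 4^{8} ≡ 1 (mod 17)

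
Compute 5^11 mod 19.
Using repeated squaring. 11 = 8 + 2 + 1 (binary 1011). Repeated squaring mod 19: 5^1 ≡ 5; 5^2 ≡ 5² = 25 ≡ 6; 5^4 ≡ 6² = 36 ≡ 17; 5^8 ≡ 17² = 289 ≡ 4. Multiply: 5^11 = 5^8 × 5^2 × 5^1 ≡ 4 × 6 × 5 (mod 19): 4 × 6 = 24 ≡ 5; 5 × 5 = 25 ≡ 6. So 5^11 ≡ 6 (mod 19).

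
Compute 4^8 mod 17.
8 = 8 (binary 1000). Repeated squaring mod 17: 4^1 ≡ 4; 4^2 ≡ 4² = 16 ≡ 16; 4^4 ≡ 16² = 256 ≡ 1; 4^8 ≡ 1² = 1 ≡ 1. So 4^8 ≡ 1 (mod 17).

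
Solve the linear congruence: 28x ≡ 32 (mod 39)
29

Since gcd(28, 39) = 1 divides 32, a solution exists.
Multiply both sides by the inverse of 28 mod 39:
  28^(-1) mod 39 = 7
  x ≡ 7 × 32 ≡ 224 ≡ 29 (mod 39)
Verification: 28 × 29 = 812 = 20 × 39 + 32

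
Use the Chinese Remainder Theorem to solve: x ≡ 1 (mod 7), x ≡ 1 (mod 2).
1

Using the Chinese Remainder Theorem:
M = product of moduli = 14
For equation 1: M_1 = 2, 2 ≡ 2 (mod 7), inverse of 2 mod 7 is 4 (check: 2 × 4 = 8 ≡ 1 (mod 7))
For equation 2: M_2 = 7, 7 ≡ 1 (mod 2), inverse of 7 mod 2 is 1 (check: 1 × 1 = 1 ≡ 1 (mod 2))
Combine: x ≡ Σ r_i×M_i×(M_i⁻¹ mod m_i) = 1×2×4 + 1×7×1 = 8 + 7 = 15
15 mod 14 = 1
x ≡ 1 (mod 14)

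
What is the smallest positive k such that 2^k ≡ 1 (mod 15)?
Powers of 2 mod 15: 2^1≡2, 2^2≡4, 2^3≡8, 2^4≡1. Order = 4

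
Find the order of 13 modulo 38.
Powers of 13 mod 38: 13^1≡13, 13^2≡17, 13^3≡31, 13^4≡23, 13^5≡33, 13^6≡11, 13^7≡29, 13^8≡35, 13^9≡37, 13^10≡25, 13^11≡21, 13^12≡7, 13^13≡15, 13^14≡5, 13^15≡27, 13^16≡9, 13^17≡3, 13^18≡1. Order = 18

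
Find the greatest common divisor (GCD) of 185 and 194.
1

Using the Euclidean algorithm:
185 = 0 × 194 + 185
194 = 1 × 185 + 9
185 = 20 × 9 + 5
9 = 1 × 5 + 4
5 = 1 × 4 + 1
4 = 4 × 1 + 0

GCD(185, 194) = 1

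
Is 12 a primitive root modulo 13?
No

To verify, check if 12^(12/q) ≢ 1 (mod 13) for each prime divisor q of 12
Divisors of 12 = 12: [1, 2, 3, 4, 6, 12]
  12^(12/2) = 12^6 ≡ 1 (mod 13)
  12^(12/3) = 12^4 ≡ 1 (mod 13)
Conclusion: 12 is not a primitive root modulo 13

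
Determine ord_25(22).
Powers of 22 mod 25: 22^1≡22, 22^2≡9, 22^3≡23, 22^4≡6, 22^5≡7, 22^6≡4, 22^7≡13, 22^8≡11, 22^9≡17, 22^10≡24, 22^11≡3, 22^12≡16, 22^13≡2, 22^14≡19, 22^15≡18, 22^16≡21, 22^17≡12, 22^18≡14, 22^19≡8, 22^20≡1. Order = 20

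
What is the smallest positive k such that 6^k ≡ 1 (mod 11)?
Powers of 6 mod 11: 6^1≡6, 6^2≡3, 6^3≡7, 6^4≡9, 6^5≡10, 6^6≡5, 6^7≡8, 6^8≡4, 6^9≡2, 6^10≡1. Order = 10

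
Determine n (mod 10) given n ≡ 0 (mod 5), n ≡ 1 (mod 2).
5

Using the Chinese Remainder Theorem:
M = product of moduli = 10
For equation 1: M_1 = 2, 2 ≡ 2 (mod 5), inverse of 2 mod 5 is 3 (check: 2 × 3 = 6 ≡ 1 (mod 5))
For equation 2: M_2 = 5, 5 ≡ 1 (mod 2), inverse of 5 mod 2 is 1 (check: 1 × 1 = 1 ≡ 1 (mod 2))
Combine: n ≡ Σ r_i×M_i×(M_i⁻¹ mod m_i) = 0×2×3 + 1×5×1 = 0 + 5 = 5
5 mod 10 = 5
n ≡ 5 (mod 10)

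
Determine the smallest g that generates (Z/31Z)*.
3

A primitive root g modulo p has order p-1 = 30
Prime divisors of 30: [2, 3, 5]
g is a primitive root iff g^(30/q) ≢ 1 (mod 31) for each prime divisor q
Testing small values:
  g = 2: 2^15 ≡ 1, 2^10 ≡ 1, 2^6 ≡ 2 (mod 31) → 2^15 ≡ 1, not primitive root
  g = 3: 3^15 ≡ 30, 3^10 ≡ 25, 3^6 ≡ 16 (mod 31) → none is 1, primitive root!
The smallest primitive root is 3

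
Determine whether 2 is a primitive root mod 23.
p - 1 = 22 has prime divisors 2, 11. Check 2^(22/q) mod 23 for each: 2^(22/2) = 2^11 ≡ 1, 2^(22/11) = 2^2 ≡ 4 (mod 23). Since 2^11 ≡ 1 (mod 23), the order of 2 divides 11 (in fact the order is 11) ≠ 22, so it is not a primitive root.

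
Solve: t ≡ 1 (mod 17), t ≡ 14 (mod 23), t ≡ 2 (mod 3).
M = 17 × 23 × 3 = 1173. M₁ = 69, y₁ ≡ 1 (mod 17). M₂ = 51, y₂ ≡ 14 (mod 23). M₃ = 391, y₃ ≡ 1 (mod 3). t = 1×69×1 + 14×51×14 + 2×391×1 ≡ 290 (mod 1173)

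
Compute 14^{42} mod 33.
31

Using successive squaring:
Binary expansion of 42: 101010
Powers of 14 mod 33 (each is the square of the previous):
  14^1 ≡ 14 (mod 33)
  14^2 ≡ 14² = 196 ≡ 31 (mod 33)
  14^4 ≡ 31² = 961 ≡ 4 (mod 33)
  14^8 ≡ 4² = 16 ≡ 16 (mod 33)
  14^16 ≡ 16² = 256 ≡ 25 (mod 33)
  14^32 ≡ 25² = 625 ≡ 31 (mod 33)
42 = 32 + 8 + 2, so 14^42 = 14^32 × 14^8 × 14^2 ≡ 31 × 16 × 31 (mod 33)
Multiplying step by step:
  31 × 16 = 496 ≡ 1 (mod 33)
  1 × 31 = 31 ≡ 31 (mod 33)
Result: 14^42 ≡ 31 (mod 33)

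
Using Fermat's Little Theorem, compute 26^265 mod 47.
By Fermat: 26^{46} ≡ 1 (mod 47). 265 = 5×46 + 35. So 26^{265} ≡ 26^{35} ≡ 31 (mod 47)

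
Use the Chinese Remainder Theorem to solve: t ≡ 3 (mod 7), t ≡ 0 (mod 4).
M = 7 × 4 = 28. M₁ = 4, y₁ ≡ 2 (mod 7). M₂ = 7, y₂ ≡ 3 (mod 4). t = 3×4×2 + 0×7×3 ≡ 24 (mod 28)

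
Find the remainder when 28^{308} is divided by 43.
By Fermat: 28^{42} ≡ 1 (mod 43). 308 = 7×42 + 14. So 28^{308} ≡ 28^{14} ≡ 6 (mod 43)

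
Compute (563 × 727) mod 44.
13

(563 × 727) = 409301
409301 mod 44 = 13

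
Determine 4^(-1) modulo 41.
4^(-1) ≡ 31 (mod 41). Verification: 4 × 31 = 124 ≡ 1 (mod 41)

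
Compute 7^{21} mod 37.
10

Using successive squaring:
Binary expansion of 21: 10101
Powers of 7 mod 37 (each is the square of the previous):
  7^1 ≡ 7 (mod 37)
  7^2 ≡ 7² = 49 ≡ 12 (mod 37)
  7^4 ≡ 12² = 144 ≡ 33 (mod 37)
  7^8 ≡ 33² = 1089 ≡ 16 (mod 37)
  7^16 ≡ 16² = 256 ≡ 34 (mod 37)
21 = 16 + 4 + 1, so 7^21 = 7^16 × 7^4 × 7^1 ≡ 34 × 33 × 7 (mod 37)
Multiplying step by step:
  34 × 33 = 1122 ≡ 12 (mod 37)
  12 × 7 = 84 ≡ 10 (mod 37)
Result: 7^21 ≡ 10 (mod 37)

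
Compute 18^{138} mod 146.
8

Using successive squaring:
Binary expansion of 138: 10001010
Powers of 18 mod 146 (each is the square of the previous):
  18^1 ≡ 18 (mod 146)
  18^2 ≡ 18² = 324 ≡ 32 (mod 146)
  18^4 ≡ 32² = 1024 ≡ 2 (mod 146)
  18^8 ≡ 2² = 4 ≡ 4 (mod 146)
  18^16 ≡ 4² = 16 ≡ 16 (mod 146)
  18^32 ≡ 16² = 256 ≡ 110 (mod 146)
  18^64 ≡ 110² = 12100 ≡ 128 (mod 146)
  18^128 ≡ 128² = 16384 ≡ 32 (mod 146)
138 = 128 + 8 + 2, so 18^138 = 18^128 × 18^8 × 18^2 ≡ 32 × 4 × 32 (mod 146)
Multiplying step by step:
  32 × 4 = 128 ≡ 128 (mod 146)
  128 × 32 = 4096 ≡ 8 (mod 146)
Result: 18^138 ≡ 8 (mod 146)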